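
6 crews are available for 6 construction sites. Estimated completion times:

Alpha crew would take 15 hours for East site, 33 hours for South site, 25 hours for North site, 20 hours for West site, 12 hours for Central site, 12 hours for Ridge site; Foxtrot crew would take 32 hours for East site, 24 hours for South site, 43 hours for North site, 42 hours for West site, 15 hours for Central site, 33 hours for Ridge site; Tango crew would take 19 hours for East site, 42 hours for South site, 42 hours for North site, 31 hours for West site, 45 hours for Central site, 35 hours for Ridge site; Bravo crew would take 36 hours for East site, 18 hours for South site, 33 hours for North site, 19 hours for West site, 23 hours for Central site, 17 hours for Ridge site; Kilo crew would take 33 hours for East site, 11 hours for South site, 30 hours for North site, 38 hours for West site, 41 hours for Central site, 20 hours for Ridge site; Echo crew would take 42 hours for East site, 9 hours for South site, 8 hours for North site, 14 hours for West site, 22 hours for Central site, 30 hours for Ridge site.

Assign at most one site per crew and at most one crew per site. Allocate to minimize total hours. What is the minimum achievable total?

Treat this as an assignment problem: match each crew to one site.
Optimal: Alpha crew→Ridge site (12 hours), Foxtrot crew→Central site (15 hours), Tango crew→East site (19 hours), Bravo crew→West site (19 hours), Kilo crew→South site (11 hours), Echo crew→North site (8 hours) — total 12+15+19+19+11+8 = 84 hours.
Column-greedy (each site in turn goes to its cheapest remaining crew) gives 123 hours, worse by 39.
Swapping Alpha crew↔Kilo crew (Alpha crew→South site 33 hours, Kilo crew→Ridge site 20 hours) adds 30.

Min total: 84 hours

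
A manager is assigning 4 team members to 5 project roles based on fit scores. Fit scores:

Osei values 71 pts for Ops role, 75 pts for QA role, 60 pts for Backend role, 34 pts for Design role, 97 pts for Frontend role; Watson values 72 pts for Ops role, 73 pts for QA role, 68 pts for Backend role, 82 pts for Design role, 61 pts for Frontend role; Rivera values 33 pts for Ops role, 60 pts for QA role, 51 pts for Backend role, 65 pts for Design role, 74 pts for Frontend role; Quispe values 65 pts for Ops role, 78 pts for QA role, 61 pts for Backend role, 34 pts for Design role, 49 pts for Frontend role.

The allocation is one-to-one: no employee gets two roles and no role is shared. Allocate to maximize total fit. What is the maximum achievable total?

Max total: 312 pts

This is a one-to-one assignment (maximum-weight bipartite matching).
Optimal: Osei→Frontend role (97 pts), Watson→Ops role (72 pts), Rivera→Design role (65 pts), Quispe→QA role (78 pts) — total 97+72+65+78 = 312 pts.
Row-greedy (each employee in turn takes its best remaining role) gives 304 pts, worse by 8.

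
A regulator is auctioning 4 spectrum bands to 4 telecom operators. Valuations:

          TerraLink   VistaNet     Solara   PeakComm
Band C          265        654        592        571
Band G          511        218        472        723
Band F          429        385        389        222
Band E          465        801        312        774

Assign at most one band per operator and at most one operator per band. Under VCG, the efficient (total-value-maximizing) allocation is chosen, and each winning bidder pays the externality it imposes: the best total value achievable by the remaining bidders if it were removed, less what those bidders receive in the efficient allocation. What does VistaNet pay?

Efficient allocation: TerraLink→Band F ($429M), VistaNet→Band E ($801M), Solara→Band C ($592M), PeakComm→Band G ($723M); total welfare W = $2545M.
VistaNet receives Band E at value $801M, so the others get W − 801 = $1744M.
Without VistaNet: best allocation of the remaining 3 bidders over all 4 bands is TerraLink→Band G ($511M), Solara→Band C ($592M), PeakComm→Band E ($774M), total $1877M.
VCG payment = (others' best without VistaNet) − (others' welfare with VistaNet) = 1877 − 1744 = $133M.

VistaNet pays $133M.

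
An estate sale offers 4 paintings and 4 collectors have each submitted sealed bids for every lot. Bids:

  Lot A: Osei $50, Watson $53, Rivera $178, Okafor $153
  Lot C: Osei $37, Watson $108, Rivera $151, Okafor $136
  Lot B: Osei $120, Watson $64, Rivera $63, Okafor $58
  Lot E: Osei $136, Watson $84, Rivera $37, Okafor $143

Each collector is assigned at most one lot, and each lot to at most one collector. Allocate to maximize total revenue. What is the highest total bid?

Maximum total: $549

Optimal: Osei→Lot B ($120), Watson→Lot C ($108), Rivera→Lot A ($178), Okafor→Lot E ($143) — total 120+108+178+143 = $549.
No other one-to-one assignment exceeds $549.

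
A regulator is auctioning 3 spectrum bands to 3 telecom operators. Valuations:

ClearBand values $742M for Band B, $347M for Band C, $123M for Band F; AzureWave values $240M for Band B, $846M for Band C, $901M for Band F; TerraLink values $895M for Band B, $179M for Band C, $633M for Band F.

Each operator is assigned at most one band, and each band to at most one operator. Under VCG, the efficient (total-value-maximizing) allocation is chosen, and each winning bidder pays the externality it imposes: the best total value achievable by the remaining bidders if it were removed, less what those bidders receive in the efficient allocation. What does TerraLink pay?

Efficient allocation: ClearBand→Band B ($742M), AzureWave→Band C ($846M), TerraLink→Band F ($633M); total welfare W = $2221M.
TerraLink receives Band F at value $633M, so the others get W − 633 = $1588M.
Without TerraLink: best allocation of the remaining 2 bidders over all 3 bands is ClearBand→Band B ($742M), AzureWave→Band F ($901M), total $1643M.
VCG payment = (others' best without TerraLink) − (others' welfare with TerraLink) = 1643 − 1588 = $55M.

TerraLink pays $55M.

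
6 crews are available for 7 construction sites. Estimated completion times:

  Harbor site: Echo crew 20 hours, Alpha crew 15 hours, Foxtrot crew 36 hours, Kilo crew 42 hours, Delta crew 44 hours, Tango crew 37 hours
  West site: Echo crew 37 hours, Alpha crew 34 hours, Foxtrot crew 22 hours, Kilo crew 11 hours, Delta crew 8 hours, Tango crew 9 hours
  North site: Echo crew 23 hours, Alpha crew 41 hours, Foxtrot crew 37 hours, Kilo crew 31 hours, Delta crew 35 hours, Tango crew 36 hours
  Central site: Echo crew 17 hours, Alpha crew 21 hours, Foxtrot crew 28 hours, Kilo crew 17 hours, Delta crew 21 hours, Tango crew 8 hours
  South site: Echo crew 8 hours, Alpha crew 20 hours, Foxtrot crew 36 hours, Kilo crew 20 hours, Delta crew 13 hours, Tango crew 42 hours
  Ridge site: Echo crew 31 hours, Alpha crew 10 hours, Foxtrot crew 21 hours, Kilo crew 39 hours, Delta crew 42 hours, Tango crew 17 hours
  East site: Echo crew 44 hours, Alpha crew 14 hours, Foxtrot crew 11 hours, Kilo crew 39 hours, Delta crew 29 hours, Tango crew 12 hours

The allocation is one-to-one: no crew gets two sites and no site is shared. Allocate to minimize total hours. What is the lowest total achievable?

Optimal: Echo crew→Harbor site (20 hours), Alpha crew→Ridge site (10 hours), Foxtrot crew→East site (11 hours), Kilo crew→West site (11 hours), Delta crew→South site (13 hours), Tango crew→Central site (8 hours) — total 20+10+11+11+13+8 = 73 hours.
Min-entry greedy (repeatedly take the single cheapest remaining cell) gives 76 hours, worse by 3.
No other one-to-one assignment undercuts 73 hours.

Min total: 73 hours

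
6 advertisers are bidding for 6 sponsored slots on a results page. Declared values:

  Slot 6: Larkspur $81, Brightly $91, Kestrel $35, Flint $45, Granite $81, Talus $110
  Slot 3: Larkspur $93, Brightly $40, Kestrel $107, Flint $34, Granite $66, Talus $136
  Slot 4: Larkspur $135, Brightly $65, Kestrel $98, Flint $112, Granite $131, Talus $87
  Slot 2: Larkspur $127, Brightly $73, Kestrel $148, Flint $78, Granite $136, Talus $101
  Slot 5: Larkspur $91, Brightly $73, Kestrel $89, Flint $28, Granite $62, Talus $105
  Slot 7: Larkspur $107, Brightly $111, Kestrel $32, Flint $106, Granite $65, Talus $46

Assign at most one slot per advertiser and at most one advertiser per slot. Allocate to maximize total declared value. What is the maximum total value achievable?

Optimal: Larkspur→Slot 5 ($91), Brightly→Slot 6 ($91), Kestrel→Slot 2 ($148), Flint→Slot 7 ($106), Granite→Slot 4 ($131), Talus→Slot 3 ($136) — total 91+91+148+106+131+136 = $703.
Row-greedy (each advertiser in turn takes its best remaining slot) gives $610, worse by 93.
Checked against all permutations: $703 is optimal.

Maximum total: $703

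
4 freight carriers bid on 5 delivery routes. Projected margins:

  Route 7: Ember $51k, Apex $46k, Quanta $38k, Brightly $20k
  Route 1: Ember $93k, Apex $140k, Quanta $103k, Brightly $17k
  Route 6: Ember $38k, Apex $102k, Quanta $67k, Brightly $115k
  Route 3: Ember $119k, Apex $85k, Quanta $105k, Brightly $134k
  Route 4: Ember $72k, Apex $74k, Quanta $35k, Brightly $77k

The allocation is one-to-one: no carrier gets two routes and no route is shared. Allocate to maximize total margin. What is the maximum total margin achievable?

Max total: $432k

Treat this as an assignment problem: match each carrier to one route.
Optimal: Ember→Route 4 ($72k), Apex→Route 1 ($140k), Quanta→Route 3 ($105k), Brightly→Route 6 ($115k) — total 72+140+105+115 = $432k.
Row-greedy (each carrier in turn takes its best remaining route) gives $403k, worse by 29.
Checked against all permutations: $432k is optimal.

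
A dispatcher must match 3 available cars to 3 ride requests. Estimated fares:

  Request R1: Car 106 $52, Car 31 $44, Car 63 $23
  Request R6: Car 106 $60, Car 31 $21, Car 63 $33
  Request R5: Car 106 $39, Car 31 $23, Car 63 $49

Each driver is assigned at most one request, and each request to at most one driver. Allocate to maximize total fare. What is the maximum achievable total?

Max total: $153

Optimal: Car 106→Request R6 ($60), Car 31→Request R1 ($44), Car 63→Request R5 ($49) — total 60+44+49 = $153.
Column-greedy (each request in turn goes to its best remaining driver) gives $108, worse by 45.
Next-best assignment: Car 106→Request R1, Car 31→Request R6, Car 63→Request R5 = $122.
Swapping Car 106↔Car 63 (Car 106→Request R5 $39, Car 63→Request R6 $33) loses 37.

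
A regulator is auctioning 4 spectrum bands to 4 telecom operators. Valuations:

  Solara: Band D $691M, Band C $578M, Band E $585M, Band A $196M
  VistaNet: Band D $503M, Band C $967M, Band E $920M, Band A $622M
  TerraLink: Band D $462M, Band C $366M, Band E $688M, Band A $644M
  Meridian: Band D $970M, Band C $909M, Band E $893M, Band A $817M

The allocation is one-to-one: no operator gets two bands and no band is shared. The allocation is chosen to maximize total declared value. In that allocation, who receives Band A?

Optimal: Solara→Band D ($691M), VistaNet→Band C ($967M), TerraLink→Band A ($644M), Meridian→Band E ($893M) — total 691+967+644+893 = $3195M.
Row-greedy (each operator in turn takes its best remaining band) gives $3163M, worse by 32.
Swapping Meridian↔TerraLink (Meridian→Band A $817M, TerraLink→Band E $688M) loses 32.
TerraLink's own top band is Band E ($688M), but forcing TerraLink→Band E and reassigning the rest optimally gives only $3163M — worse by 32.

TerraLink receives Band A.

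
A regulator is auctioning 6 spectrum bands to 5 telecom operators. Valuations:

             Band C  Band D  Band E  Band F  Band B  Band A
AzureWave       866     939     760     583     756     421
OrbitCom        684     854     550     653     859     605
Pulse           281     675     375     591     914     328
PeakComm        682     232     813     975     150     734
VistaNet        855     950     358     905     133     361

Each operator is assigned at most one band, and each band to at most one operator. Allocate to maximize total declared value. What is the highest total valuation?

This is a one-to-one assignment (maximum-weight bipartite matching).
Optimal: AzureWave→Band E ($760M), OrbitCom→Band D ($854M), Pulse→Band B ($914M), PeakComm→Band F ($975M), VistaNet→Band C ($855M) — total 760+854+914+975+855 = $4358M.
Next-best assignment: AzureWave→Band C, OrbitCom→Band D, Pulse→Band B, PeakComm→Band E, VistaNet→Band F = $4352M.

Maximum total: $4358M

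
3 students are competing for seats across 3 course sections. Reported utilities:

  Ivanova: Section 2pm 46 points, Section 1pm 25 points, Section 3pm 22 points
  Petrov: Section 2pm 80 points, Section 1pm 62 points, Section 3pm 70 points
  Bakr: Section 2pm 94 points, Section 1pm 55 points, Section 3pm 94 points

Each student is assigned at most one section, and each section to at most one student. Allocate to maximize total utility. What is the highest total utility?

Optimal: Ivanova→Section 2pm (46 points), Petrov→Section 1pm (62 points), Bakr→Section 3pm (94 points) — total 46+62+94 = 202 points.
Column-greedy (each section in turn goes to its best remaining student) gives 178 points, worse by 24.
Swapping Petrov↔Bakr (Petrov→Section 3pm 70 points, Bakr→Section 1pm 55 points) loses 31.
Every other assignment is strictly worse.

Max total: 202 points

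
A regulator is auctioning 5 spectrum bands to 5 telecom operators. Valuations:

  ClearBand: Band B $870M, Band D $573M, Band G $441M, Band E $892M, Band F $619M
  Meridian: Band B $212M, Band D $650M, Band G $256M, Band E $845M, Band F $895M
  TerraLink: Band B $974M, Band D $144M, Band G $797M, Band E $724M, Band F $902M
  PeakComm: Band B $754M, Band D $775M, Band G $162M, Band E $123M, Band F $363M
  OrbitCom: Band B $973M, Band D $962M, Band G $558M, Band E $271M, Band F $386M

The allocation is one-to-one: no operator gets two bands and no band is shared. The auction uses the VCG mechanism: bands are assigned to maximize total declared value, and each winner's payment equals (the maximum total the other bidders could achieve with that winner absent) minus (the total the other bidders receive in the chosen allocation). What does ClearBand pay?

Efficient allocation: ClearBand→Band E ($892M), Meridian→Band F ($895M), TerraLink→Band G ($797M), PeakComm→Band D ($775M), OrbitCom→Band B ($973M); total welfare W = $4332M.
ClearBand receives Band E at value $892M, so the others get W − 892 = $3440M.
Without ClearBand: best allocation of the remaining 4 bidders over all 5 bands is Meridian→Band E ($845M), TerraLink→Band F ($902M), PeakComm→Band D ($775M), OrbitCom→Band B ($973M), total $3495M.
VCG payment = (others' best without ClearBand) − (others' welfare with ClearBand) = 3495 − 3440 = $55M.

ClearBand pays $55M.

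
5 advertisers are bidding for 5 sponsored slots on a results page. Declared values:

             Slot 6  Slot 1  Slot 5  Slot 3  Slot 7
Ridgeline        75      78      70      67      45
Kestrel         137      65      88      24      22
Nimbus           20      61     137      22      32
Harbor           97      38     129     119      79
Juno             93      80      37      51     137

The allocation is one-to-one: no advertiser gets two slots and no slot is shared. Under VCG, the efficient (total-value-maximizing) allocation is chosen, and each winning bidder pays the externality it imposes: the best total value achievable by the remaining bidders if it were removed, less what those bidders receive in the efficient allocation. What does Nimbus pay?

Efficient allocation: Ridgeline→Slot 1 ($78), Kestrel→Slot 6 ($137), Nimbus→Slot 5 ($137), Harbor→Slot 3 ($119), Juno→Slot 7 ($137); total welfare W = $608.
Nimbus receives Slot 5 at value $137, so the others get W − 137 = $471.
Without Nimbus: best allocation of the remaining 4 bidders over all 5 slots is Ridgeline→Slot 1 ($78), Kestrel→Slot 6 ($137), Harbor→Slot 5 ($129), Juno→Slot 7 ($137), total $481.
VCG payment = (others' best without Nimbus) − (others' welfare with Nimbus) = 481 − 471 = $10.

Nimbus pays $10.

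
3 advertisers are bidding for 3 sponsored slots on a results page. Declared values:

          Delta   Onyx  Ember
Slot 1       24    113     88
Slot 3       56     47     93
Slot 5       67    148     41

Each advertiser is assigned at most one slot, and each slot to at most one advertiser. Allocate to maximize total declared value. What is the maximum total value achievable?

This is a one-to-one assignment (maximum-weight bipartite matching).
Optimal: Delta→Slot 3 ($56), Onyx→Slot 5 ($148), Ember→Slot 1 ($88) — total 56+148+88 = $292.
Column-greedy (each slot in turn goes to its best remaining advertiser) gives $273, worse by 19.
Next-best assignment: Delta→Slot 5, Onyx→Slot 1, Ember→Slot 3 = $273.
No other one-to-one assignment exceeds $292.

Maximum total: $292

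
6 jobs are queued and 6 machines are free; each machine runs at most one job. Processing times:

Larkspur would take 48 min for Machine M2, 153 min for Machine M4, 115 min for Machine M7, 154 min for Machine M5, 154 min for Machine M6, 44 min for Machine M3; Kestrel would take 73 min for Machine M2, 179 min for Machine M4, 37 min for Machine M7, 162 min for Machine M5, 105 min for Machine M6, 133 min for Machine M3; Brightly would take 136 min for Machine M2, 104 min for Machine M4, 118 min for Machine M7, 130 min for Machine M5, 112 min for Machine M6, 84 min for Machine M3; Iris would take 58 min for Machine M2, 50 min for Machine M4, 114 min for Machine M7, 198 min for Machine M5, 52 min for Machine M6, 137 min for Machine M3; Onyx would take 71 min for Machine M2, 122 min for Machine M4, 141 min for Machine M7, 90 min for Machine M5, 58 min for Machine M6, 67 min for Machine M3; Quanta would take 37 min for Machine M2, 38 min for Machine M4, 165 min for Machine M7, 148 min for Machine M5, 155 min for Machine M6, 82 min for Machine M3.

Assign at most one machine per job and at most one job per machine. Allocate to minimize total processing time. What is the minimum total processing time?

Min total: 349 min

Optimal: Larkspur→Machine M2 (48 min), Kestrel→Machine M7 (37 min), Brightly→Machine M3 (84 min), Iris→Machine M6 (52 min), Onyx→Machine M5 (90 min), Quanta→Machine M4 (38 min) — total 48+37+84+52+90+38 = 349 min.
Row-greedy (each job in turn takes its cheapest remaining machine) gives 456 min, worse by 107.
Swapping Brightly↔Larkspur (Brightly→Machine M2 136 min, Larkspur→Machine M3 44 min) adds 48.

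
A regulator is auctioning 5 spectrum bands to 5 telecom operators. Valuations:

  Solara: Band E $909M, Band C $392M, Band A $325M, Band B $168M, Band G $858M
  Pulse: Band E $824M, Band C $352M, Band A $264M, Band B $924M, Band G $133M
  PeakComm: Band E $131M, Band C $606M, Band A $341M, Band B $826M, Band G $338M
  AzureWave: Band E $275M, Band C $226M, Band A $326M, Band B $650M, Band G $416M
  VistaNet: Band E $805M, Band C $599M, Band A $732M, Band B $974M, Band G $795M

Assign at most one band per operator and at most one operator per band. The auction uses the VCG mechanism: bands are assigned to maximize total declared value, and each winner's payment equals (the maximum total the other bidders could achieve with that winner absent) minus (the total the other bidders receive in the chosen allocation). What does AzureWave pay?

AzureWave pays $242M.

Efficient allocation: Solara→Band G ($858M), Pulse→Band E ($824M), PeakComm→Band C ($606M), AzureWave→Band B ($650M), VistaNet→Band A ($732M); total welfare W = $3670M.
AzureWave receives Band B at value $650M, so the others get W − 650 = $3020M.
Without AzureWave: best allocation of the remaining 4 bidders over all 5 bands is Solara→Band G ($858M), Pulse→Band E ($824M), PeakComm→Band C ($606M), VistaNet→Band B ($974M), total $3262M.
VCG payment = (others' best without AzureWave) − (others' welfare with AzureWave) = 3262 − 3020 = $242M.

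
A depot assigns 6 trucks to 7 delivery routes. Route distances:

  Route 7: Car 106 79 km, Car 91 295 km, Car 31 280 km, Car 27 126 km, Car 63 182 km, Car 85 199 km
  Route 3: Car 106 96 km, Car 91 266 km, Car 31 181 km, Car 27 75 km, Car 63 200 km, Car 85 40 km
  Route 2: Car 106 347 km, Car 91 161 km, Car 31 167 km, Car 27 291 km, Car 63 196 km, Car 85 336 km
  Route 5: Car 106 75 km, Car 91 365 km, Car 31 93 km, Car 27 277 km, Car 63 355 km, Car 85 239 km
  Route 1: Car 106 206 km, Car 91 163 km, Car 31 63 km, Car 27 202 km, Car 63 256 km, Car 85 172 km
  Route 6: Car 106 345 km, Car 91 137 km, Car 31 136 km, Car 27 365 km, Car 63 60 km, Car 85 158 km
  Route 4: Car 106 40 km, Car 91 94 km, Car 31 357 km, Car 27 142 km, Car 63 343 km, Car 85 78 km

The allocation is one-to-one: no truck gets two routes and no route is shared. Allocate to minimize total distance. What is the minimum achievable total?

Optimal: Car 106→Route 5 (75 km), Car 91→Route 4 (94 km), Car 31→Route 1 (63 km), Car 27→Route 7 (126 km), Car 63→Route 6 (60 km), Car 85→Route 3 (40 km) — total 75+94+63+126+60+40 = 458 km.

Minimum total: 458 km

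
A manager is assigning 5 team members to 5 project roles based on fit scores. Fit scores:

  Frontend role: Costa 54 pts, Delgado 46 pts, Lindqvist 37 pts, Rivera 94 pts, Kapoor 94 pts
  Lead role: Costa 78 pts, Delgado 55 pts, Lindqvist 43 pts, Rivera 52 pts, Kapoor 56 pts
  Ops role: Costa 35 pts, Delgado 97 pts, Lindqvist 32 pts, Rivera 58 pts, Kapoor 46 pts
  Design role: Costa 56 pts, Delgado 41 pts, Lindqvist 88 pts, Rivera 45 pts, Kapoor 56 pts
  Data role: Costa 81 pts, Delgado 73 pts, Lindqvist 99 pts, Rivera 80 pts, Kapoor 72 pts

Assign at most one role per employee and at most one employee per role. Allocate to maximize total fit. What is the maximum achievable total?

Max total: 437 pts

Optimal: Costa→Lead role (78 pts), Delgado→Ops role (97 pts), Lindqvist→Design role (88 pts), Rivera→Data role (80 pts), Kapoor→Frontend role (94 pts) — total 78+97+88+80+94 = 437 pts.
Row-greedy (each employee in turn takes its best remaining role) gives 416 pts, worse by 21.
Swapping Costa↔Kapoor (Costa→Frontend role 54 pts, Kapoor→Lead role 56 pts) loses 62.
No other one-to-one assignment exceeds 437 pts.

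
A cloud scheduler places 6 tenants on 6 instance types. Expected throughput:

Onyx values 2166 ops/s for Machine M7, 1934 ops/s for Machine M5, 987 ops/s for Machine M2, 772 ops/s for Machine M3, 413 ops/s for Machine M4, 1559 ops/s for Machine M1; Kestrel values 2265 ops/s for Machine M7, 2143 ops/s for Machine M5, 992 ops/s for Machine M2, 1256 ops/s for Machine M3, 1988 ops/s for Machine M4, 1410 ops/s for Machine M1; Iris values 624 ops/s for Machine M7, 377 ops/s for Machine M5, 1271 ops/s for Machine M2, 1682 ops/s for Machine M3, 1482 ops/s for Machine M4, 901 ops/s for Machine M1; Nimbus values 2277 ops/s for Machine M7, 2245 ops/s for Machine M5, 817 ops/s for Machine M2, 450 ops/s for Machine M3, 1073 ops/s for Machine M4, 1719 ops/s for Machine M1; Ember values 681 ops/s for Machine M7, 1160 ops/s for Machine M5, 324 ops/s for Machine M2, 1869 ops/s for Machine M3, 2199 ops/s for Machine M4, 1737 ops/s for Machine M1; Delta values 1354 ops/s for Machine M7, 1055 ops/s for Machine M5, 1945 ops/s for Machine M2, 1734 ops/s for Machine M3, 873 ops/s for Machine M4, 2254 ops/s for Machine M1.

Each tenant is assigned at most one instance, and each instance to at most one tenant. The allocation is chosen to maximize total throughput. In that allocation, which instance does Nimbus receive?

This is a one-to-one assignment (maximum-weight bipartite matching).
Optimal: Onyx→Machine M1 (1559 ops/s), Kestrel→Machine M7 (2265 ops/s), Iris→Machine M3 (1682 ops/s), Nimbus→Machine M5 (2245 ops/s), Ember→Machine M4 (2199 ops/s), Delta→Machine M2 (1945 ops/s) — total 1559+2265+1682+2245+2199+1945 = 11895 ops/s.
Column-greedy (each instance in turn goes to its best remaining tenant) gives 11275 ops/s, worse by 620.
Swapping Onyx↔Ember (Onyx→Machine M4 413 ops/s, Ember→Machine M1 1737 ops/s) loses 1608.
Nimbus's own top instance is Machine M7 (2277 ops/s), but forcing Nimbus→Machine M7 and reassigning the rest optimally gives only 11805 ops/s — worse by 90.

Nimbus receives Machine M5.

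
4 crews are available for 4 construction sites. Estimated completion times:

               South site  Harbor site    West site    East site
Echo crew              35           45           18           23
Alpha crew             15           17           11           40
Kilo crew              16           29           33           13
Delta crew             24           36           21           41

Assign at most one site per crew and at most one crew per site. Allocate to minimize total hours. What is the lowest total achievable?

Min total: 72 hours

Treat this as an assignment problem: match each crew to one site.
Optimal: Echo crew→West site (18 hours), Alpha crew→Harbor site (17 hours), Kilo crew→East site (13 hours), Delta crew→South site (24 hours) — total 18+17+13+24 = 72 hours.
Column-greedy (each site in turn goes to its cheapest remaining crew) gives 103 hours, worse by 31.
Next-best assignment: Echo crew→East site, Alpha crew→Harbor site, Kilo crew→South site, Delta crew→West site = 77 hours.
Swapping Echo crew↔Delta crew (Echo crew→South site 35 hours, Delta crew→West site 21 hours) adds 14.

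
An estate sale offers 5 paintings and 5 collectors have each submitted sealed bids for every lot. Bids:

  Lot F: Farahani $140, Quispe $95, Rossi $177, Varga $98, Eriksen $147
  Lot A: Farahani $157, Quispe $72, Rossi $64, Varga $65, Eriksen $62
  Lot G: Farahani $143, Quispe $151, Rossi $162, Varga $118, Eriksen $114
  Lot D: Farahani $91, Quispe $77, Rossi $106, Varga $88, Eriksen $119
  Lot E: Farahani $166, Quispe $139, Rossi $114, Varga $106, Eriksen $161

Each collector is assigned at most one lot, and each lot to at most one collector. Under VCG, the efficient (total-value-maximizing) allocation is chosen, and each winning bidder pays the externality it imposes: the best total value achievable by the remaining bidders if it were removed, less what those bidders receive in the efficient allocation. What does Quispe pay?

Quispe pays $30.

Efficient allocation: Farahani→Lot A ($157), Quispe→Lot G ($151), Rossi→Lot F ($177), Varga→Lot D ($88), Eriksen→Lot E ($161); total welfare W = $734.
Quispe receives Lot G at value $151, so the others get W − 151 = $583.
Without Quispe: best allocation of the remaining 4 bidders over all 5 lots is Farahani→Lot A ($157), Rossi→Lot F ($177), Varga→Lot G ($118), Eriksen→Lot E ($161), total $613.
VCG payment = (others' best without Quispe) − (others' welfare with Quispe) = 613 − 583 = $30.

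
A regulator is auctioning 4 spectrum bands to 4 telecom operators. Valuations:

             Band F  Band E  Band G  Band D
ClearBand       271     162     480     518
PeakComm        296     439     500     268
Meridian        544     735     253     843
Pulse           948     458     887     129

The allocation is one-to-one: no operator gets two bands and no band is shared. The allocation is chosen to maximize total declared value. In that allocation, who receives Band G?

Optimal: ClearBand→Band G ($480M), PeakComm→Band E ($439M), Meridian→Band D ($843M), Pulse→Band F ($948M) — total 480+439+843+948 = $2710M.
Max-entry greedy (repeatedly take the single best remaining cell) gives $2453M, worse by 257.
Next-best assignment: ClearBand→Band D, PeakComm→Band G, Meridian→Band E, Pulse→Band F = $2701M.
Swapping Pulse↔Meridian (Pulse→Band D $129M, Meridian→Band F $544M) loses 1118.
ClearBand's own top band is Band D ($518M), but forcing ClearBand→Band D and reassigning the rest optimally gives only $2701M — worse by 9.

ClearBand receives Band G.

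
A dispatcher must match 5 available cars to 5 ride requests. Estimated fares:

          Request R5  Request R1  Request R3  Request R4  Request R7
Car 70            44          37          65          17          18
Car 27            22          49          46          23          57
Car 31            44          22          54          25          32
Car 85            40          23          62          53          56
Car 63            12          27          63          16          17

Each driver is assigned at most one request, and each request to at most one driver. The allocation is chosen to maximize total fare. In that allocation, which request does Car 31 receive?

Optimal: Car 70→Request R1 ($37), Car 27→Request R7 ($57), Car 31→Request R5 ($44), Car 85→Request R4 ($53), Car 63→Request R3 ($63) — total 37+57+44+53+63 = $254.
Column-greedy (each request in turn goes to its best remaining driver) gives $241, worse by 13.
Car 31's own top request is Request R3 ($54), but forcing Car 31→Request R3 and reassigning the rest optimally gives only $235 — worse by 19.

Car 31 receives Request R5.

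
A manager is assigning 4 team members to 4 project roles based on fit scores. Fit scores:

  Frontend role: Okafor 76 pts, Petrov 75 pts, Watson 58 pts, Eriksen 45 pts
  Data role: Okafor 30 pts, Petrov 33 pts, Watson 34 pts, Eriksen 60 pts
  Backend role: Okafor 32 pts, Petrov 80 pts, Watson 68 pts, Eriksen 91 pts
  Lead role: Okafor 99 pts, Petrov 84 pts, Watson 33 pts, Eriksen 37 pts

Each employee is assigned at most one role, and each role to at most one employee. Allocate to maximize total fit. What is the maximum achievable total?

Max total: 302 pts

Optimal: Okafor→Lead role (99 pts), Petrov→Frontend role (75 pts), Watson→Backend role (68 pts), Eriksen→Data role (60 pts) — total 99+75+68+60 = 302 pts.
Row-greedy (each employee in turn takes its best remaining role) gives 297 pts, worse by 5.
Next-best assignment: Okafor→Lead role, Petrov→Frontend role, Watson→Data role, Eriksen→Backend role = 299 pts.
Every other assignment is strictly worse.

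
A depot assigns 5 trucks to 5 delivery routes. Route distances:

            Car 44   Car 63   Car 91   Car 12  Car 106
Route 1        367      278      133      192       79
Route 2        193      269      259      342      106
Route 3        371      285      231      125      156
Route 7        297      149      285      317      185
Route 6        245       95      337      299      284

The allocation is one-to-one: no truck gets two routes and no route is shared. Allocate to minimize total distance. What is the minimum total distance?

Optimal: Car 44→Route 2 (193 km), Car 63→Route 6 (95 km), Car 91→Route 1 (133 km), Car 12→Route 3 (125 km), Car 106→Route 7 (185 km) — total 193+95+133+125+185 = 731 km.
Min-entry greedy (repeatedly take the single cheapest remaining cell) gives 777 km, worse by 46.
Next-best assignment: Car 44→Route 7, Car 63→Route 6, Car 91→Route 1, Car 12→Route 3, Car 106→Route 2 = 756 km.
Swapping Car 12↔Car 91 (Car 12→Route 1 192 km, Car 91→Route 3 231 km) adds 165.

Min total: 731 km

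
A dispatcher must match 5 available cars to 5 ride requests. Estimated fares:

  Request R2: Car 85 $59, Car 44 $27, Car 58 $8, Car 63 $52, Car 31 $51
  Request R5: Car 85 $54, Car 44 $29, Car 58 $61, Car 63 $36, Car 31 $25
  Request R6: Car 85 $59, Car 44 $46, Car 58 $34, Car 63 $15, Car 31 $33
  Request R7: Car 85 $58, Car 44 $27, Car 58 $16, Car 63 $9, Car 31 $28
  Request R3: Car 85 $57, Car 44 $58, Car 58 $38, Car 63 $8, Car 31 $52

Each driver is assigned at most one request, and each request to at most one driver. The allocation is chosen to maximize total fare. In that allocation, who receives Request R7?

Car 85 receives Request R7.

Optimal: Car 85→Request R7 ($58), Car 44→Request R6 ($46), Car 58→Request R5 ($61), Car 63→Request R2 ($52), Car 31→Request R3 ($52) — total 58+46+61+52+52 = $269.
Row-greedy (each driver in turn takes its best remaining request) gives $221, worse by 48.
Swapping Car 44↔Car 63 (Car 44→Request R2 $27, Car 63→Request R6 $15) loses 56.
Every other assignment is strictly worse.
Car 85's own top request is Request R2 ($59), but forcing Car 85→Request R2 and reassigning the rest optimally gives only $227 — worse by 42.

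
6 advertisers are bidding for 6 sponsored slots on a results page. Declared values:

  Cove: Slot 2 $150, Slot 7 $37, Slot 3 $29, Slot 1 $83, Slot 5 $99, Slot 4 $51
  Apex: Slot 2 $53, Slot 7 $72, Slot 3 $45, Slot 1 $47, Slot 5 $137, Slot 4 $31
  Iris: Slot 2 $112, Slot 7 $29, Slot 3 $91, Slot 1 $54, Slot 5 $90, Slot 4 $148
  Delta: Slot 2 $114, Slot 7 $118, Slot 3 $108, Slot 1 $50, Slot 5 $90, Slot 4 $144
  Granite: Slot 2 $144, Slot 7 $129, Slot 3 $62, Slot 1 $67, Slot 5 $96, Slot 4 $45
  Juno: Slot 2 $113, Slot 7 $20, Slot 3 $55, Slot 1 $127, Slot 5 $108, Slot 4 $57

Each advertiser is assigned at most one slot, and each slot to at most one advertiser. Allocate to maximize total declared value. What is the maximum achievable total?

Max total: $799

Optimal: Cove→Slot 2 ($150), Apex→Slot 5 ($137), Iris→Slot 4 ($148), Delta→Slot 3 ($108), Granite→Slot 7 ($129), Juno→Slot 1 ($127) — total 150+137+148+108+129+127 = $799.
Row-greedy (each advertiser in turn takes its best remaining slot) gives $675, worse by 124.
Next-best assignment: Cove→Slot 2, Apex→Slot 5, Iris→Slot 3, Delta→Slot 4, Granite→Slot 7, Juno→Slot 1 = $778.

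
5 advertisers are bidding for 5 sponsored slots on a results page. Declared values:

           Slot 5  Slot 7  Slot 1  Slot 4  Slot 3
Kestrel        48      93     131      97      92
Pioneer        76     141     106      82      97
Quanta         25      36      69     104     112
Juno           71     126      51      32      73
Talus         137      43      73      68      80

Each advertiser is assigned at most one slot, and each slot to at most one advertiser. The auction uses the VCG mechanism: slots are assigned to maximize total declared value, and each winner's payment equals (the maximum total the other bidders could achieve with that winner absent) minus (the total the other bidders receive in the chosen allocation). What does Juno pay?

Efficient allocation: Kestrel→Slot 1 ($131), Pioneer→Slot 3 ($97), Quanta→Slot 4 ($104), Juno→Slot 7 ($126), Talus→Slot 5 ($137); total welfare W = $595.
Juno receives Slot 7 at value $126, so the others get W − 126 = $469.
Without Juno: best allocation of the remaining 4 bidders over all 5 slots is Kestrel→Slot 1 ($131), Pioneer→Slot 7 ($141), Quanta→Slot 3 ($112), Talus→Slot 5 ($137), total $521.
VCG payment = (others' best without Juno) − (others' welfare with Juno) = 521 − 469 = $52.

Juno pays $52.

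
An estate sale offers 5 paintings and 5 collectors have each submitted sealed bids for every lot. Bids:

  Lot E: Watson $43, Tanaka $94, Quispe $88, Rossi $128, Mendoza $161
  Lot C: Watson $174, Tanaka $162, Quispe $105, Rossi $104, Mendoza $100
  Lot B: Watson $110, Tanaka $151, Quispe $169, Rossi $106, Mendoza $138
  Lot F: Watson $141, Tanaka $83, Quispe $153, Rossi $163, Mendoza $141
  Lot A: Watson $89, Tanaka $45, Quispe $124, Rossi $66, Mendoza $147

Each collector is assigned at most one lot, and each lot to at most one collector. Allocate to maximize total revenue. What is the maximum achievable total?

Maximum total: $773

This is a one-to-one assignment (maximum-weight bipartite matching).
Optimal: Watson→Lot C ($174), Tanaka→Lot B ($151), Quispe→Lot A ($124), Rossi→Lot F ($163), Mendoza→Lot E ($161) — total 174+151+124+163+161 = $773.
Next-best assignment: Watson→Lot C, Tanaka→Lot B, Quispe→Lot F, Rossi→Lot E, Mendoza→Lot A = $753.
Swapping Mendoza↔Rossi (Mendoza→Lot F $141, Rossi→Lot E $128) loses 55.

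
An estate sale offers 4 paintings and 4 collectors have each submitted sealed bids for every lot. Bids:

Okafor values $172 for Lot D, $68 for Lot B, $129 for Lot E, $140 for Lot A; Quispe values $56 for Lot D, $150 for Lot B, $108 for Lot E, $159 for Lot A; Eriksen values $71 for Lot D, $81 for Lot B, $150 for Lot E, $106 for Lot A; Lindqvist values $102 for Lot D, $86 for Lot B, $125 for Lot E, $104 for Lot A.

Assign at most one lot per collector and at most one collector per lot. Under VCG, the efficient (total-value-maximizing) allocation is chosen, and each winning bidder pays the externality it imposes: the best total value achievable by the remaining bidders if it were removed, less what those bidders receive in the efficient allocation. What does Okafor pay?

Okafor pays $7.

Efficient allocation: Okafor→Lot D ($172), Quispe→Lot B ($150), Eriksen→Lot E ($150), Lindqvist→Lot A ($104); total welfare W = $576.
Okafor receives Lot D at value $172, so the others get W − 172 = $404.
Without Okafor: best allocation of the remaining 3 bidders over all 4 lots is Quispe→Lot A ($159), Eriksen→Lot E ($150), Lindqvist→Lot D ($102), total $411.
VCG payment = (others' best without Okafor) − (others' welfare with Okafor) = 411 − 404 = $7.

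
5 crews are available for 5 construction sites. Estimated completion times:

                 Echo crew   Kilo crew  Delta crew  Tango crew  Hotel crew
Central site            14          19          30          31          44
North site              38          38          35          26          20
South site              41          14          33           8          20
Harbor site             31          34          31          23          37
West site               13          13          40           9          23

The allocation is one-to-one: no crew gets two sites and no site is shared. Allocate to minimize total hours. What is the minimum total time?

Min total: 86 hours

Optimal: Echo crew→Central site (14 hours), Kilo crew→West site (13 hours), Delta crew→Harbor site (31 hours), Tango crew→South site (8 hours), Hotel crew→North site (20 hours) — total 14+13+31+8+20 = 86 hours.
Min-entry greedy (repeatedly take the single cheapest remaining cell) gives 91 hours, worse by 5.
Next-best assignment: Echo crew→Central site, Kilo crew→South site, Delta crew→Harbor site, Tango crew→West site, Hotel crew→North site = 88 hours.
No other one-to-one assignment undercuts 86 hours.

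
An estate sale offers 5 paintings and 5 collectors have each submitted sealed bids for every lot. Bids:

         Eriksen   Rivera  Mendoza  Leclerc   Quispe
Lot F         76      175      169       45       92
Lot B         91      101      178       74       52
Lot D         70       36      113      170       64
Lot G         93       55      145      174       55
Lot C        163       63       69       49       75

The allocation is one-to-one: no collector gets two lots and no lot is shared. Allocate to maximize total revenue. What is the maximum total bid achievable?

Max total: $754

Optimal: Eriksen→Lot C ($163), Rivera→Lot F ($175), Mendoza→Lot B ($178), Leclerc→Lot G ($174), Quispe→Lot D ($64) — total 163+175+178+174+64 = $754.
Column-greedy (each lot in turn goes to its best remaining collector) gives $691, worse by 63.
Checked against all permutations: $754 is optimal.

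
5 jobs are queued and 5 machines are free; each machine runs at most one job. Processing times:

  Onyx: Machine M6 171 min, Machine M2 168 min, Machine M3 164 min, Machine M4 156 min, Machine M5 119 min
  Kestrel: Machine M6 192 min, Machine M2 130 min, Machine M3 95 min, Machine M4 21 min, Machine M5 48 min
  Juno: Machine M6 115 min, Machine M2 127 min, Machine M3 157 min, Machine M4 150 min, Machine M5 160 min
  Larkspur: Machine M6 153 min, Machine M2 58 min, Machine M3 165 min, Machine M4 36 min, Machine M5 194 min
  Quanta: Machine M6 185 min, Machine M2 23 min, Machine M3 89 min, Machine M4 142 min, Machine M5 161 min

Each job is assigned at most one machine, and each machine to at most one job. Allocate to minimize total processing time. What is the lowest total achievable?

This is a one-to-one assignment (minimum-cost bipartite matching).
Optimal: Onyx→Machine M3 (164 min), Kestrel→Machine M5 (48 min), Juno→Machine M6 (115 min), Larkspur→Machine M4 (36 min), Quanta→Machine M2 (23 min) — total 164+48+115+36+23 = 386 min.
Row-greedy (each job in turn takes its cheapest remaining machine) gives 402 min, worse by 16.
Next-best assignment: Onyx→Machine M5, Kestrel→Machine M3, Juno→Machine M6, Larkspur→Machine M4, Quanta→Machine M2 = 388 min.
No other one-to-one assignment undercuts 386 min.

Min total: 386 min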